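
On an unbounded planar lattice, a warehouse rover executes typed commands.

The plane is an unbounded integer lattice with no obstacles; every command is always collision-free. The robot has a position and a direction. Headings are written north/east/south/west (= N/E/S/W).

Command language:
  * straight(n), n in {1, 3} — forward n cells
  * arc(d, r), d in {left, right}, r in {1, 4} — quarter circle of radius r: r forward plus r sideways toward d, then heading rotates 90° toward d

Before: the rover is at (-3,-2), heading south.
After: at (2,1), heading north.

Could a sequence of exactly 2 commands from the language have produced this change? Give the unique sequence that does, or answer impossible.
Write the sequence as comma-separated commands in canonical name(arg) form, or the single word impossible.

arc(left, 1), arc(left, 4)

key: cell and facing (now N) both changed — the 2 commands mix motion and turning
t0: at (-3,-2), heading south
1. arc(left, 1) → at (-2,-3), heading east
2. arc(left, 4) → at (2,1), heading north
no other 2-command option fits: unique.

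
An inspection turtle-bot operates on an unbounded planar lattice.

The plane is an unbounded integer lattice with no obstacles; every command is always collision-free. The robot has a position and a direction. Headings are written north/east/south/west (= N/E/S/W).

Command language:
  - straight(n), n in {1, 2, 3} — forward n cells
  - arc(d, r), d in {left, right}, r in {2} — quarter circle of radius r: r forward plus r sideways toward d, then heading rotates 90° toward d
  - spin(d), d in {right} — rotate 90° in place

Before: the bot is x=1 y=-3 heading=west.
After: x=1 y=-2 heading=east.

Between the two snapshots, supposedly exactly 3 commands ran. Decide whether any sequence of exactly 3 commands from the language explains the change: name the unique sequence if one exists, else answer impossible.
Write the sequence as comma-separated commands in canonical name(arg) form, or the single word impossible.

key: cell and facing (now E) both changed — the 3 commands mix motion and turning
initial: x=1 y=-3 heading=west
[1] after spin(right): x=1 y=-3 heading=north
[2] after straight(1): x=1 y=-2 heading=north
[3] after spin(right): x=1 y=-2 heading=east
no other 3-command option fits: unique.

spin(right), straight(1), spin(right)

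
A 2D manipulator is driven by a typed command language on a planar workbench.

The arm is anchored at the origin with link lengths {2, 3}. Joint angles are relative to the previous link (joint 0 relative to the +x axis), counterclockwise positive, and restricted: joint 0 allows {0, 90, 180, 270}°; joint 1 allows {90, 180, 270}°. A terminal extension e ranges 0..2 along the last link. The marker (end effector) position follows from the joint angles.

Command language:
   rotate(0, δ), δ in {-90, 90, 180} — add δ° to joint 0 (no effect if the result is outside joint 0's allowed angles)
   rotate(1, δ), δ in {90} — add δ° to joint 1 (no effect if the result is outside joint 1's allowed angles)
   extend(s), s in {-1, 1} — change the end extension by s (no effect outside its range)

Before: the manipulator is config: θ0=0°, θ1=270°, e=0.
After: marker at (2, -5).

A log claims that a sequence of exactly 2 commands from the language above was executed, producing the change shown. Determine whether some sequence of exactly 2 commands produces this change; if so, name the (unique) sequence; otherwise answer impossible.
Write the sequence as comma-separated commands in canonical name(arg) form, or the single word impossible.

extend(1), extend(1)

initial: config: θ0=0°, θ1=270°, e=0
t=1 extend(1) ⇒ config: θ0=0°, θ1=270°, e=1
t=2 extend(1) ⇒ config: θ0=0°, θ1=270°, e=2
no rival 2-sequence matches.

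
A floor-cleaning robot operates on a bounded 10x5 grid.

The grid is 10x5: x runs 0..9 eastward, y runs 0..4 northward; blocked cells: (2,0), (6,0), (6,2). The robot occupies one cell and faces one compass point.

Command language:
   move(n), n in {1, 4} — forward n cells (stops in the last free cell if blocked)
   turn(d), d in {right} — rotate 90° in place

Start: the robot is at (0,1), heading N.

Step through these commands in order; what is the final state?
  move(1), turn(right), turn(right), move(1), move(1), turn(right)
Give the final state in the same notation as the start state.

at (0,0), heading W

t0: at (0,1), heading N
[1] after move(1): at (0,2), heading N
[2] after turn(right): at (0,2), heading E
[3] after turn(right): at (0,2), heading S
[4] after move(1): at (0,1), heading S
[5] after move(1): at (0,0), heading S
[6] after turn(right): at (0,0), heading W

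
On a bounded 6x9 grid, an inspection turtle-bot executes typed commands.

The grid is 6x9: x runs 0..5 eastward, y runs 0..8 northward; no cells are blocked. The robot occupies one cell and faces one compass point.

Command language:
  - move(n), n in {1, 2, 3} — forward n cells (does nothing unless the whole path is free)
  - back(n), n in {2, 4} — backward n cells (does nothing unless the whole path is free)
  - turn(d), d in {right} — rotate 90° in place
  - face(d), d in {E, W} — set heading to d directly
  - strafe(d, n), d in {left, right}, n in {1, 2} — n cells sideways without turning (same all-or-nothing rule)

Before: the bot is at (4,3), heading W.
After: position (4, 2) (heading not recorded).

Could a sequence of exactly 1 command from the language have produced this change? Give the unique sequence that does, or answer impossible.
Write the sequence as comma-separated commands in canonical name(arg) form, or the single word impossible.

t0: at (4,3), heading W
[1] after strafe(left, 1): at (4,2), heading W
uniquely the one of 12 1-step routes that fits.

strafe(left, 1)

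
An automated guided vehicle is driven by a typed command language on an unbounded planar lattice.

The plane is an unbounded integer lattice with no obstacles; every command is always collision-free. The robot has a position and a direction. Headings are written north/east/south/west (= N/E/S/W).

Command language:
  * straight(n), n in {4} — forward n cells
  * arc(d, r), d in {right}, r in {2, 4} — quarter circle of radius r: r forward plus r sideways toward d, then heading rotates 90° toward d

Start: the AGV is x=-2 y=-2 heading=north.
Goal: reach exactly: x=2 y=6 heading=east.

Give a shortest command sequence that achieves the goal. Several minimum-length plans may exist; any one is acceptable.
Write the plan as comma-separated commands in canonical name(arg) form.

t0: x=-2 y=-2 heading=north
[1] after straight(4): x=-2 y=2 heading=north
[2] after arc(right, 4): x=2 y=6 heading=east
no 1-step plan works, so 2 is optimal.

straight(4), arc(right, 4)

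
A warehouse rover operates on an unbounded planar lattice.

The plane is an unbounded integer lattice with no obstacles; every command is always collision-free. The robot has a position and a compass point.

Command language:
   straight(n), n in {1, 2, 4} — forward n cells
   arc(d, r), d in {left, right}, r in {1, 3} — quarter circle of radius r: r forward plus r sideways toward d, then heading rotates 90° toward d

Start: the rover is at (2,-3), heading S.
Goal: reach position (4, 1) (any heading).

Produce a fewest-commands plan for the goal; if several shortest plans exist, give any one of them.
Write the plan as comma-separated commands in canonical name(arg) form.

initial: at (2,-3), heading S
[1] after arc(left, 1): at (3,-4), heading E
[2] after arc(left, 1): at (4,-3), heading N
[3] after straight(4): at (4,1), heading N
no 2-step plan works, so 3 is optimal.

arc(left, 1), arc(left, 1), straight(4)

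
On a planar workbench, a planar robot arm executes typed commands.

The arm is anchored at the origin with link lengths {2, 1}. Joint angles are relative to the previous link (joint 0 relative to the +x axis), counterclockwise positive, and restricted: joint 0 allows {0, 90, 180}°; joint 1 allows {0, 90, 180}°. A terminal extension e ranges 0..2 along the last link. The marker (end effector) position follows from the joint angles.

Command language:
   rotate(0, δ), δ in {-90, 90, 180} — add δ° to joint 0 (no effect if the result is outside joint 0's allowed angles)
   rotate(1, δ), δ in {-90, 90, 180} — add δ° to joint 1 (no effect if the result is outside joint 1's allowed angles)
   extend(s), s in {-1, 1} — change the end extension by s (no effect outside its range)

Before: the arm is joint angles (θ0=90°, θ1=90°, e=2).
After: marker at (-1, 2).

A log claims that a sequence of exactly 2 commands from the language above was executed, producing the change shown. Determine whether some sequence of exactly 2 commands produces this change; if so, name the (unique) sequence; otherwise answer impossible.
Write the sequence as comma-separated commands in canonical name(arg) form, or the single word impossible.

extend(-1), extend(-1)

start: joint angles (θ0=90°, θ1=90°, e=2)
[1] after extend(-1): joint angles (θ0=90°, θ1=90°, e=1)
[2] after extend(-1): joint angles (θ0=90°, θ1=90°, e=0)
no rival 2-sequence matches.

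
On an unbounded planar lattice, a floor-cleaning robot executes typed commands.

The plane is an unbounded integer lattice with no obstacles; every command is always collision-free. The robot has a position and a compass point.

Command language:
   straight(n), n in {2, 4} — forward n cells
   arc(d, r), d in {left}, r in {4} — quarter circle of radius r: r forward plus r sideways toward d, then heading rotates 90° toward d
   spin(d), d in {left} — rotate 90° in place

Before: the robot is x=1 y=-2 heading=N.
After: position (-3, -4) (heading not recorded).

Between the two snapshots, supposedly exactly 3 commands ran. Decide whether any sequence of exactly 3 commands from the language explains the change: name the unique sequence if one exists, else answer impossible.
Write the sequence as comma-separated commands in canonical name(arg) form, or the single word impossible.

straight(2), spin(left), arc(left, 4)

key: order matters: swapping straight(2) and arc(left, 4) lands elsewhere
begin: x=1 y=-2 heading=N
t=1 straight(2) ⇒ x=1 y=0 heading=N
t=2 spin(left) ⇒ x=1 y=0 heading=W
t=3 arc(left, 4) ⇒ x=-3 y=-4 heading=S
no rival 3-sequence matches.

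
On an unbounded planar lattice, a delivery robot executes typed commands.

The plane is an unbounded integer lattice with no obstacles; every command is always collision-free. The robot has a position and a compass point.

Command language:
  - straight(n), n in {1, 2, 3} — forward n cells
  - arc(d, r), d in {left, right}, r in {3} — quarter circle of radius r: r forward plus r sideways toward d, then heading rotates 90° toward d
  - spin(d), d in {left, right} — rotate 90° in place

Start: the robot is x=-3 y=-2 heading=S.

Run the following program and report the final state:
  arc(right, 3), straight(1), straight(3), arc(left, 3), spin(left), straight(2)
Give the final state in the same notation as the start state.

initial: x=-3 y=-2 heading=S
step 1 (arc(right, 3)): x=-6 y=-5 heading=W
step 2 (straight(1)): x=-7 y=-5 heading=W
step 3 (straight(3)): x=-10 y=-5 heading=W
step 4 (arc(left, 3)): x=-13 y=-8 heading=S
step 5 (spin(left)): x=-13 y=-8 heading=E
step 6 (straight(2)): x=-11 y=-8 heading=E

x=-11 y=-8 heading=E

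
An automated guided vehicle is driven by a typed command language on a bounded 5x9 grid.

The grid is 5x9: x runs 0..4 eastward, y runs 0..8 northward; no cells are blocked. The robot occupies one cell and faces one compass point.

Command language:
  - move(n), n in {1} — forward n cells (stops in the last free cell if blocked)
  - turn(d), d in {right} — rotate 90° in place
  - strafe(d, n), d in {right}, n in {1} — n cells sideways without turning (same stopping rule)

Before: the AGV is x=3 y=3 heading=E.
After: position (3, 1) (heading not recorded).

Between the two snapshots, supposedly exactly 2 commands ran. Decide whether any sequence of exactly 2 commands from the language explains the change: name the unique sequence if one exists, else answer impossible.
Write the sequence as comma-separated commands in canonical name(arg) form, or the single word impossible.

begin: x=3 y=3 heading=E
1. strafe(right, 1) → x=3 y=2 heading=E
2. strafe(right, 1) → x=3 y=1 heading=E
uniquely the one of 9 2-step routes that fits.

strafe(right, 1), strafe(right, 1)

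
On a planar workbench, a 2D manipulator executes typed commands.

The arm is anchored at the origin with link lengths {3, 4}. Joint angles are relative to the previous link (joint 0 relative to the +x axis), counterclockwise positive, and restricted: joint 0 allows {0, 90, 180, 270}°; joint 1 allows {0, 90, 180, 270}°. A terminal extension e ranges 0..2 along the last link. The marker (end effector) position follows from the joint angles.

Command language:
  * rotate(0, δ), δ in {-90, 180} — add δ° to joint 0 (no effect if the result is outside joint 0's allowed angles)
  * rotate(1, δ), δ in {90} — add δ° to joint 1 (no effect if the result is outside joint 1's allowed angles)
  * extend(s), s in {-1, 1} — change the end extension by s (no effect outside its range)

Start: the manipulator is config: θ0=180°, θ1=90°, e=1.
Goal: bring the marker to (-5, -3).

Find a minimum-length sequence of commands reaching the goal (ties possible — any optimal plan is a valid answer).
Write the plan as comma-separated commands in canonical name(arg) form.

rotate(0, 180), rotate(1, 90), rotate(1, 90), rotate(0, -90)

initial: config: θ0=180°, θ1=90°, e=1
[1] after rotate(0, 180): config: θ0=0°, θ1=90°, e=1
[2] after rotate(1, 90): config: θ0=0°, θ1=180°, e=1
[3] after rotate(1, 90): config: θ0=0°, θ1=270°, e=1
[4] after rotate(0, -90): config: θ0=270°, θ1=270°, e=1
no 3-step plan works, so 4 is optimal.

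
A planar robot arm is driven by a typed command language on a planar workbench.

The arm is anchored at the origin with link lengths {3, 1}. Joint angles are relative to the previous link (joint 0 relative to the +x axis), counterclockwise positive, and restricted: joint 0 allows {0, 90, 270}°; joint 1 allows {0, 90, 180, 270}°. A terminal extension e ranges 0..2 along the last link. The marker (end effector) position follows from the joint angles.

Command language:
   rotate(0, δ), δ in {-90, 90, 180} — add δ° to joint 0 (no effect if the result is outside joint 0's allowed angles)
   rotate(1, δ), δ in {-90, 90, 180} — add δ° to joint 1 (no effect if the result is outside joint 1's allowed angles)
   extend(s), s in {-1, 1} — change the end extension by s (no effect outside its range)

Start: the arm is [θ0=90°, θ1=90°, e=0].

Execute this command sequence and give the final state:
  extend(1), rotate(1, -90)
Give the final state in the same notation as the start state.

t0: [θ0=90°, θ1=90°, e=0]
[1] after extend(1): [θ0=90°, θ1=90°, e=1]
[2] after rotate(1, -90): [θ0=90°, θ1=0°, e=1]

[θ0=90°, θ1=0°, e=1]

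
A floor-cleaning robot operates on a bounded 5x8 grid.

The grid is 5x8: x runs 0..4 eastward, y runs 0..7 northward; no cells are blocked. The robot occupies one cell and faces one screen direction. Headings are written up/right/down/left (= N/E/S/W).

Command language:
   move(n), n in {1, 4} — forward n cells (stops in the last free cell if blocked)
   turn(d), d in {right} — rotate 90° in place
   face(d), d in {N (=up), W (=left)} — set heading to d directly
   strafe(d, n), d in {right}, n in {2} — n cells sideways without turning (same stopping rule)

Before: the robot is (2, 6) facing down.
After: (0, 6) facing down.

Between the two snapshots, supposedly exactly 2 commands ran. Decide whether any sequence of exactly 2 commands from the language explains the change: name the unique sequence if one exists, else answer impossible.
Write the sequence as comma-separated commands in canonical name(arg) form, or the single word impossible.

strafe(right, 2), strafe(right, 2)

key: still facing S at the end — nothing in the sequence rotates
begin: (2, 6) facing down
step 1 (strafe(right, 2)): (0, 6) facing down
step 2 (strafe(right, 2)): (0, 6) facing down
uniquely the one of 36 2-step routes that fits.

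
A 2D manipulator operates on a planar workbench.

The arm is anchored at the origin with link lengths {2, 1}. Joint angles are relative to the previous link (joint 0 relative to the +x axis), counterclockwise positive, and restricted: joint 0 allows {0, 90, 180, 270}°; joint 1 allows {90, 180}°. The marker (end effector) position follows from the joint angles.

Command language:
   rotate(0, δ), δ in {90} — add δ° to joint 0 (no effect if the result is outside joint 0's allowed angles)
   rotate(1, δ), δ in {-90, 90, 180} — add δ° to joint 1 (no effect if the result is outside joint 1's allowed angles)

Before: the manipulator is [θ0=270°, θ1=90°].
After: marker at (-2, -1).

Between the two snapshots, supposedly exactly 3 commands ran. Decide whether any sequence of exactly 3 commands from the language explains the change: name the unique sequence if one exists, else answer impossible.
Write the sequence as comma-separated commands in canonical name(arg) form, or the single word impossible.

from: [θ0=270°, θ1=90°]
step 1 (rotate(0, 90)): [θ0=0°, θ1=90°]
step 2 (rotate(0, 90)): [θ0=90°, θ1=90°]
step 3 (rotate(0, 90)): [θ0=180°, θ1=90°]
uniquely the one of 64 3-step routes that fits.

rotate(0, 90), rotate(0, 90), rotate(0, 90)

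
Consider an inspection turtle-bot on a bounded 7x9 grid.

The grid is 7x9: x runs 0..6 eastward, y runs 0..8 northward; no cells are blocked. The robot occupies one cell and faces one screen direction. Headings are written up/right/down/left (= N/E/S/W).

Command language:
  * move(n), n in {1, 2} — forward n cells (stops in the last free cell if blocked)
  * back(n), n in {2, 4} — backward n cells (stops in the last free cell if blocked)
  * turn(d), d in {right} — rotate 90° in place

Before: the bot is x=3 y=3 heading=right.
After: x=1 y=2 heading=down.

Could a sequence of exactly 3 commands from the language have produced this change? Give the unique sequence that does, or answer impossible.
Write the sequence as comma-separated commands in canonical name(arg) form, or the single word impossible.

back(2), turn(right), move(1)

key: position moved to (1,2) AND the heading swung to S — translation plus rotation needed
from: x=3 y=3 heading=right
[1] after back(2): x=1 y=3 heading=right
[2] after turn(right): x=1 y=3 heading=down
[3] after move(1): x=1 y=2 heading=down
uniquely the one of 125 3-step routes that fits.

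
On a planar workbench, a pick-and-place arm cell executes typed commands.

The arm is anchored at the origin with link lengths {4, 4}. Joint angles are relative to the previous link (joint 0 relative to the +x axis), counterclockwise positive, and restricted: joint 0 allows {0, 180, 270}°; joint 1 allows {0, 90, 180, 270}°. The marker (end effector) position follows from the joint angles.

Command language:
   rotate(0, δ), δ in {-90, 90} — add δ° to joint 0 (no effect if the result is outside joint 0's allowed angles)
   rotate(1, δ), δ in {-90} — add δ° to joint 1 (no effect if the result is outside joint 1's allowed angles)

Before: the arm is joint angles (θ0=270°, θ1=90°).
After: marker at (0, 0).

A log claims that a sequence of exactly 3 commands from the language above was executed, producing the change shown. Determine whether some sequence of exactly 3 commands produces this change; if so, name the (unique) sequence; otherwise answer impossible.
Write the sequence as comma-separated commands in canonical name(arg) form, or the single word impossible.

t0: joint angles (θ0=270°, θ1=90°)
1. rotate(1, -90) → joint angles (θ0=270°, θ1=0°)
2. rotate(1, -90) → joint angles (θ0=270°, θ1=270°)
3. rotate(1, -90) → joint angles (θ0=270°, θ1=180°)
no other 3-command option fits: unique.

rotate(1, -90), rotate(1, -90), rotate(1, -90)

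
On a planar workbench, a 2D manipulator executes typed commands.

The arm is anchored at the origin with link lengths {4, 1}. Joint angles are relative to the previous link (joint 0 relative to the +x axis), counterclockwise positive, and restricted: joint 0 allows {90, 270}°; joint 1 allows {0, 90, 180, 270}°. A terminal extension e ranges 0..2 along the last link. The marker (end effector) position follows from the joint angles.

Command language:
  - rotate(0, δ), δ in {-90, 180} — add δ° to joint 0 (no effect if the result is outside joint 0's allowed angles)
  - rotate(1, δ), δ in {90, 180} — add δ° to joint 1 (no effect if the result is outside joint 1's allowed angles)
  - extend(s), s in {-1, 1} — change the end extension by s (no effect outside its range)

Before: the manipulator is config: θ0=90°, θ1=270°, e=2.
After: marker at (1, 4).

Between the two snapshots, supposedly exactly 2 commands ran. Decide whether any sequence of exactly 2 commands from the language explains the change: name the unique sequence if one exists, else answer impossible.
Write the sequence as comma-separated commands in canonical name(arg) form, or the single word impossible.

extend(-1), extend(-1)

start: config: θ0=90°, θ1=270°, e=2
t=1 extend(-1) ⇒ config: θ0=90°, θ1=270°, e=1
t=2 extend(-1) ⇒ config: θ0=90°, θ1=270°, e=0
no rival 2-sequence matches.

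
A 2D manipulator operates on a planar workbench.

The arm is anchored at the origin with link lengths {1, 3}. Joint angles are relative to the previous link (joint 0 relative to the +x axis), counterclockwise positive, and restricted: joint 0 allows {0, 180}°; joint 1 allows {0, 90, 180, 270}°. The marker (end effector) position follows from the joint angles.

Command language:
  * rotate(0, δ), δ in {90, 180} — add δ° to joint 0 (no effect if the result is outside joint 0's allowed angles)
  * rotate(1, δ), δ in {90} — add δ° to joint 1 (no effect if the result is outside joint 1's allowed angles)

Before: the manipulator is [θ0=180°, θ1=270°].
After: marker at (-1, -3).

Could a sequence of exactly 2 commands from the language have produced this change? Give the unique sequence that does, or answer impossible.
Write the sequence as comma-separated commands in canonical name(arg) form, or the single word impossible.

rotate(1, 90), rotate(1, 90)

from: [θ0=180°, θ1=270°]
1. rotate(1, 90) → [θ0=180°, θ1=0°]
2. rotate(1, 90) → [θ0=180°, θ1=90°]
all 9 alternatives checked — unique.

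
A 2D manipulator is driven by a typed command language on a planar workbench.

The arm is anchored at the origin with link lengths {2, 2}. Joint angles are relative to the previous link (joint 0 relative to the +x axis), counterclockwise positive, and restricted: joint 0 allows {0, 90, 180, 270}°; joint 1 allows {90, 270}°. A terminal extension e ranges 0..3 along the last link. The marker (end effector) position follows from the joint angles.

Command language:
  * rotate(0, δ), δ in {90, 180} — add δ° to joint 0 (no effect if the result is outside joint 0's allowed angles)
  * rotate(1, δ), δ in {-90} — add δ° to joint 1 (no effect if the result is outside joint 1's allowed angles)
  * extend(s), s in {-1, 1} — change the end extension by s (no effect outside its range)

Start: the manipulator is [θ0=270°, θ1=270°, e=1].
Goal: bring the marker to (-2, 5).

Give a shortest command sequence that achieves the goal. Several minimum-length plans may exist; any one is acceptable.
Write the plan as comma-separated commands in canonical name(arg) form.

rotate(0, 180), rotate(0, 90), extend(1), extend(1)

start: [θ0=270°, θ1=270°, e=1]
[1] after rotate(0, 180): [θ0=90°, θ1=270°, e=1]
[2] after rotate(0, 90): [θ0=180°, θ1=270°, e=1]
[3] after extend(1): [θ0=180°, θ1=270°, e=2]
[4] after extend(1): [θ0=180°, θ1=270°, e=3]
shorter routes all fall short; 4 is best.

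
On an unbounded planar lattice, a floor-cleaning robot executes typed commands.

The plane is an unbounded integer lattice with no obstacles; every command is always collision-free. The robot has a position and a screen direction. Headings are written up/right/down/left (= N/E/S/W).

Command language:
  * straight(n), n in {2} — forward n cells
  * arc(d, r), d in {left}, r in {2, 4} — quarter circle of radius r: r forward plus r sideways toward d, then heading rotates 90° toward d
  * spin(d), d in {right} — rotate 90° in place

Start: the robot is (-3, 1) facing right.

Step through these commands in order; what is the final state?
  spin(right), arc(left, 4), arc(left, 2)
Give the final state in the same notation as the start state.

initial: (-3, 1) facing right
1. spin(right) → (-3, 1) facing down
2. arc(left, 4) → (1, -3) facing right
3. arc(left, 2) → (3, -1) facing up

(3, -1) facing up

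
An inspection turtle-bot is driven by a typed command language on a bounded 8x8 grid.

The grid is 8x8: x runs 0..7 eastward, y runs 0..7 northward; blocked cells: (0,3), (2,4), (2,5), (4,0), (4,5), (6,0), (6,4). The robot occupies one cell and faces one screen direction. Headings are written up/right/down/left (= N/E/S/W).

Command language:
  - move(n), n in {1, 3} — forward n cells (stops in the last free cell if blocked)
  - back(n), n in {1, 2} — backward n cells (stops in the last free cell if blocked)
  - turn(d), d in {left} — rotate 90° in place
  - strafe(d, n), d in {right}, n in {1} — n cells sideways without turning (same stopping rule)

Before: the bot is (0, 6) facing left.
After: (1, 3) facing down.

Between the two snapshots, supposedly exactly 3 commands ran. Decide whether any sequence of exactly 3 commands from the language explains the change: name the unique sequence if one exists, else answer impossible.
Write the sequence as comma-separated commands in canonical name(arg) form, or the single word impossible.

back(1), turn(left), move(3)

key: order matters: swapping back(1) and move(3) lands elsewhere
start: (0, 6) facing left
[1] after back(1): (1, 6) facing left
[2] after turn(left): (1, 6) facing down
[3] after move(3): (1, 3) facing down
uniquely the one of 216 3-step routes that fits.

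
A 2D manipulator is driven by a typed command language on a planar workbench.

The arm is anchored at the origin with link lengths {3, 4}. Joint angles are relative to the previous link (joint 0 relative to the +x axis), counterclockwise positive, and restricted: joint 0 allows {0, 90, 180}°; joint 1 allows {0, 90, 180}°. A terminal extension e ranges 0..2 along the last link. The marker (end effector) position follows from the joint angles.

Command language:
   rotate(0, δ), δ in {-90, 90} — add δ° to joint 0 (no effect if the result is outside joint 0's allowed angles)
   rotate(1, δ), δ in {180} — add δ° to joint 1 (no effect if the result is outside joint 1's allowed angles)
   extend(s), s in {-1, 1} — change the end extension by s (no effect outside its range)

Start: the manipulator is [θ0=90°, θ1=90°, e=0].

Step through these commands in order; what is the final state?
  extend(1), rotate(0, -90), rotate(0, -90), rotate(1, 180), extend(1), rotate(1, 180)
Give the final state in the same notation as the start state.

start: [θ0=90°, θ1=90°, e=0]
1. extend(1) → [θ0=90°, θ1=90°, e=1]
2. rotate(0, -90) → [θ0=0°, θ1=90°, e=1]
3. rotate(0, -90) → [θ0=0°, θ1=90°, e=1]
4. rotate(1, 180) → [θ0=0°, θ1=90°, e=1]
5. extend(1) → [θ0=0°, θ1=90°, e=2]
6. rotate(1, 180) → [θ0=0°, θ1=90°, e=2]

[θ0=0°, θ1=90°, e=2]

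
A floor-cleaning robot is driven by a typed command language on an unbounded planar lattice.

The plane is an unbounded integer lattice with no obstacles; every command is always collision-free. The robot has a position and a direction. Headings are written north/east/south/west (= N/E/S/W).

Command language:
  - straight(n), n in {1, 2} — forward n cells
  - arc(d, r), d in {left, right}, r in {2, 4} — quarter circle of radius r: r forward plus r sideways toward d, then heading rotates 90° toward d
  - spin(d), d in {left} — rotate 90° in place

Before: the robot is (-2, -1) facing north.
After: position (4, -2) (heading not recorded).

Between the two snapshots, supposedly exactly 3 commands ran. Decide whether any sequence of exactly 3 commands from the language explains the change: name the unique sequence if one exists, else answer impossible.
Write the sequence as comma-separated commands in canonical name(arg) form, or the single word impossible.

straight(1), arc(right, 2), arc(right, 4)

key: order matters: swapping straight(1) and arc(right, 4) lands elsewhere
from: (-2, -1) facing north
t=1 straight(1) ⇒ (-2, 0) facing north
t=2 arc(right, 2) ⇒ (0, 2) facing east
t=3 arc(right, 4) ⇒ (4, -2) facing south
no rival 3-sequence matches.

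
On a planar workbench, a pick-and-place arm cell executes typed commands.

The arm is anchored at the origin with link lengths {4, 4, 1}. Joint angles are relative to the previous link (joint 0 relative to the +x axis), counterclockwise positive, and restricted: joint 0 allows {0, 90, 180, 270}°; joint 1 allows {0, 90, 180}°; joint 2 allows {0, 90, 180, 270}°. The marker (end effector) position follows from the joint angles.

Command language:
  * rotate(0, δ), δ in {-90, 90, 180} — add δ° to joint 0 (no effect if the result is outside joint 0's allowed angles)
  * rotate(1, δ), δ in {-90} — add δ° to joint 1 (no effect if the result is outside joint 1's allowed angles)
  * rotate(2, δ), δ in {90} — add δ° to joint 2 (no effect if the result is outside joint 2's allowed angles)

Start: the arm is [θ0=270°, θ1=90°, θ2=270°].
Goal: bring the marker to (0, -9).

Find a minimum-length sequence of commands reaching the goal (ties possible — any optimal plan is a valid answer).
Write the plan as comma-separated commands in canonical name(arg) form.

start: [θ0=270°, θ1=90°, θ2=270°]
[1] after rotate(1, -90): [θ0=270°, θ1=0°, θ2=270°]
[2] after rotate(2, 90): [θ0=270°, θ1=0°, θ2=0°]
minimal: 2 command(s), checked below 2.

rotate(1, -90), rotate(2, 90)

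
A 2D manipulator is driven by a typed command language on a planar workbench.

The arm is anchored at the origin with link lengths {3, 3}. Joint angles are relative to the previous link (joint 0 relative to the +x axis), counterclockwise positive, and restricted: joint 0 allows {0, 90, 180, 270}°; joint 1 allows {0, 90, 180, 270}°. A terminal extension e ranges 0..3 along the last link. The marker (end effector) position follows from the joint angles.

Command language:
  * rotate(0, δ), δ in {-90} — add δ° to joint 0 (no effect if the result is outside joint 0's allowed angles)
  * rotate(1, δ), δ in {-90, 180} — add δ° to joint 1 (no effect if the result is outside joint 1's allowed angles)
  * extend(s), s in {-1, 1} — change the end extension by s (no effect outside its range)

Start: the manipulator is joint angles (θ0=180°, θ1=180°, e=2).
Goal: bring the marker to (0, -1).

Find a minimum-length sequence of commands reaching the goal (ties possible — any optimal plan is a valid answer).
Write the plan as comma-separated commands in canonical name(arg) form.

extend(-1), rotate(0, -90)

start: joint angles (θ0=180°, θ1=180°, e=2)
t=1 extend(-1) ⇒ joint angles (θ0=180°, θ1=180°, e=1)
t=2 rotate(0, -90) ⇒ joint angles (θ0=90°, θ1=180°, e=1)
shorter routes all fall short; 2 is best.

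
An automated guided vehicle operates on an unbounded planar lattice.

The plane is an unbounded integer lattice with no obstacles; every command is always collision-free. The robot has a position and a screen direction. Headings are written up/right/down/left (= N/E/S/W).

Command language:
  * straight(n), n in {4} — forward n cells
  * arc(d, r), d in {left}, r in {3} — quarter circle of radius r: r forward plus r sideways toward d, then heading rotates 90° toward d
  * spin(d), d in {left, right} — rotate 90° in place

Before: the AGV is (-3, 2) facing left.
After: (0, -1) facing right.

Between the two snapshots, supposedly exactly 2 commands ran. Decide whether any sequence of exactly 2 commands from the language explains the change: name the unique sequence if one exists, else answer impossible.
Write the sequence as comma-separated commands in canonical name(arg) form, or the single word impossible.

key: order matters: swapping spin(left) and arc(left, 3) lands elsewhere
begin: (-3, 2) facing left
step 1 (spin(left)): (-3, 2) facing down
step 2 (arc(left, 3)): (0, -1) facing right
no other 2-command option fits: unique.

spin(left), arc(left, 3)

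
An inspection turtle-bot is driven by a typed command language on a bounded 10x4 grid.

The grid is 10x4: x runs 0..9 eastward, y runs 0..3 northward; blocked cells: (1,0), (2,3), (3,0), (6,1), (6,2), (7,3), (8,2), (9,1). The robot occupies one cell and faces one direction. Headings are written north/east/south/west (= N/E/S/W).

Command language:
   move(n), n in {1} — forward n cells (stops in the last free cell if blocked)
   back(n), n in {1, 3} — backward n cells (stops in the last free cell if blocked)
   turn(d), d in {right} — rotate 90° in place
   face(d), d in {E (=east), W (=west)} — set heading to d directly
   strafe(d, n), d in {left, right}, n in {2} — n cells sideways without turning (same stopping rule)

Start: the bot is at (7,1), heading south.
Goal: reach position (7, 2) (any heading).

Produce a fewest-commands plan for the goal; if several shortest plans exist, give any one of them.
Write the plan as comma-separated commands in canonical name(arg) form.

back(3)

t0: at (7,1), heading south
t=1 back(3) ⇒ at (7,2), heading south
minimal: 1 command(s), checked below 1.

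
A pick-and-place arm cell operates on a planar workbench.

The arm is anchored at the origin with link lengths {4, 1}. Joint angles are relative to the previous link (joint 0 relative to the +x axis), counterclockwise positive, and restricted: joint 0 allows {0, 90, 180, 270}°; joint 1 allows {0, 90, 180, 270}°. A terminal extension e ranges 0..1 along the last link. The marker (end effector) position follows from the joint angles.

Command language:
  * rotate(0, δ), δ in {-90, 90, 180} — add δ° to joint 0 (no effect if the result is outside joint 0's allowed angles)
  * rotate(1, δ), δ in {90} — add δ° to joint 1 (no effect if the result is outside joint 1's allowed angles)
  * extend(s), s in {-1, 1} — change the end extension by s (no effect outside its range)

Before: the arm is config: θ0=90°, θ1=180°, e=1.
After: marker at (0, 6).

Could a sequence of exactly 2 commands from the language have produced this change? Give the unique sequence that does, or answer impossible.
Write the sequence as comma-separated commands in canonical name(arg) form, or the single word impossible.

begin: config: θ0=90°, θ1=180°, e=1
1. rotate(1, 90) → config: θ0=90°, θ1=270°, e=1
2. rotate(1, 90) → config: θ0=90°, θ1=0°, e=1
uniquely the one of 36 2-step routes that fits.

rotate(1, 90), rotate(1, 90)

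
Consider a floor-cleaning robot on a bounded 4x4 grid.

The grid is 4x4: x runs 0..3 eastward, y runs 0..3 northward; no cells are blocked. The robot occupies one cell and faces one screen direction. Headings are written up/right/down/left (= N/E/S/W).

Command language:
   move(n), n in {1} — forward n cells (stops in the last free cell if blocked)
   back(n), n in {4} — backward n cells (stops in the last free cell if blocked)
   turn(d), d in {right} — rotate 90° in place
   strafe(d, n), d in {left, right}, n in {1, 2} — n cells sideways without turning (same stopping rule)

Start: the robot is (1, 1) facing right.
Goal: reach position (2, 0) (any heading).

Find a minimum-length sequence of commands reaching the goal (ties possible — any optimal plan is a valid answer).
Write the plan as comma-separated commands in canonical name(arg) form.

strafe(right, 2), move(1)

initial: (1, 1) facing right
t=1 strafe(right, 2) ⇒ (1, 0) facing right
t=2 move(1) ⇒ (2, 0) facing right
nothing shorter than 2 reaches the goal.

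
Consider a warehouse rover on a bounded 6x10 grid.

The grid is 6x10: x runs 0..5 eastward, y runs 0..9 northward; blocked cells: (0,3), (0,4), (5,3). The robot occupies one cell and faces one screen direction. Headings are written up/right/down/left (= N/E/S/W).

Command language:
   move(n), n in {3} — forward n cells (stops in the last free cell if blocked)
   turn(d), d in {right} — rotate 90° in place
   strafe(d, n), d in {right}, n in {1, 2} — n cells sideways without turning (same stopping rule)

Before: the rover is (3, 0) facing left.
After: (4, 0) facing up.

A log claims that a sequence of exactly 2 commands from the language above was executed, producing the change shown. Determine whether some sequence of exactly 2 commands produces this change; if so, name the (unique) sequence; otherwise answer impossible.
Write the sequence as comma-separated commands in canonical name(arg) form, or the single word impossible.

key: order matters: swapping turn(right) and strafe(right, 1) lands elsewhere
initial: (3, 0) facing left
[1] after turn(right): (3, 0) facing up
[2] after strafe(right, 1): (4, 0) facing up
all 16 alternatives checked — unique.

turn(right), strafe(right, 1)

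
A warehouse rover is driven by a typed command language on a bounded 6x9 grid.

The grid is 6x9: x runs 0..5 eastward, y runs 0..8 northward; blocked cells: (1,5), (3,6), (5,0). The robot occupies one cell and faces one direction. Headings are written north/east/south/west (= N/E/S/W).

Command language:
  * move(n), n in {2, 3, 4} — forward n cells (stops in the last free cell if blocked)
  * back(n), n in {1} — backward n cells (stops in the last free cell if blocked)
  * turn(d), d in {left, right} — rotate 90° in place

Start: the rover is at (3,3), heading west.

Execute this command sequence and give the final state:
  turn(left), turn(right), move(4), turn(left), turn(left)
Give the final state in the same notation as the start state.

at (0,3), heading east

initial: at (3,3), heading west
1. turn(left) → at (3,3), heading south
2. turn(right) → at (3,3), heading west
3. move(4) → at (0,3), heading west
4. turn(left) → at (0,3), heading south
5. turn(left) → at (0,3), heading east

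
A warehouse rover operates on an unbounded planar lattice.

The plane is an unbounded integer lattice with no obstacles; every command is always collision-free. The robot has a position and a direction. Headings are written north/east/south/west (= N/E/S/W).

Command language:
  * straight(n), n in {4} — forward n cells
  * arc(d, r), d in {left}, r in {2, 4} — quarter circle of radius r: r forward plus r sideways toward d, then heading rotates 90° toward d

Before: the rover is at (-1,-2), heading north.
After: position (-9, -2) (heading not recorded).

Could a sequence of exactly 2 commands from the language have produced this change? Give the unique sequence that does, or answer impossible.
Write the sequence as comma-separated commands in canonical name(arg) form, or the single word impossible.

from: at (-1,-2), heading north
t=1 arc(left, 4) ⇒ at (-5,2), heading west
t=2 arc(left, 4) ⇒ at (-9,-2), heading south
all 9 alternatives checked — unique.

arc(left, 4), arc(left, 4)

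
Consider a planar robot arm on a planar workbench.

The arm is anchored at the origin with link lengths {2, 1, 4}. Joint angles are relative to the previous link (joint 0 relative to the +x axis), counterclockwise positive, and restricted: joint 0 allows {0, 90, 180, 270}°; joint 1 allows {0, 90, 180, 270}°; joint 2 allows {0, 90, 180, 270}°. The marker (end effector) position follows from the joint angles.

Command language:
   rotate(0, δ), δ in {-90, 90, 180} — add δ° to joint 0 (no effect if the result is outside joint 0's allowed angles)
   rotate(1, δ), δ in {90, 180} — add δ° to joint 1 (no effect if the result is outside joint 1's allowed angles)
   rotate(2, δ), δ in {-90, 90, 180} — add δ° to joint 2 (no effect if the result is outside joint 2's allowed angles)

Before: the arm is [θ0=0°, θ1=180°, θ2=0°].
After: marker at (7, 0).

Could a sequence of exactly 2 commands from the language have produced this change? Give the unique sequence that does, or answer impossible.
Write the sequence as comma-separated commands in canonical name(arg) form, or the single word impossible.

rotate(1, 90), rotate(1, 90)

initial: [θ0=0°, θ1=180°, θ2=0°]
t=1 rotate(1, 90) ⇒ [θ0=0°, θ1=270°, θ2=0°]
t=2 rotate(1, 90) ⇒ [θ0=0°, θ1=0°, θ2=0°]
uniquely the one of 64 2-step routes that fits.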